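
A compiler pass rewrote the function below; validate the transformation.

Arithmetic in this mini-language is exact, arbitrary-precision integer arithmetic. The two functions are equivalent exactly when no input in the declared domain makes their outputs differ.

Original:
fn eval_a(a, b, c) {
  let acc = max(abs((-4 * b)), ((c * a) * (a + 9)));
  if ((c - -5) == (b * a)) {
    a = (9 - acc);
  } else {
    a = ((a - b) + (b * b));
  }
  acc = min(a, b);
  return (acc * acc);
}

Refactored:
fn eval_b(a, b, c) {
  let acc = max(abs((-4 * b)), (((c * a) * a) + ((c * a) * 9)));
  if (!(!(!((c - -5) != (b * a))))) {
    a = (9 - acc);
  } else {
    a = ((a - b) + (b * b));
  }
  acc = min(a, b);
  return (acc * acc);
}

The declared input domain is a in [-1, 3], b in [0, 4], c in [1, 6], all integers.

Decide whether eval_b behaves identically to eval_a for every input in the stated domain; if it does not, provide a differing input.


Reading the diff, among the changes: arithmetic usage differs, comparison usage differs, boolean connective usage differs.
One worked example (a=3, b=0, c=5) — eval_a: acc becomes 180; next ((c - -5) == (b * a)) evaluates to false; next a becomes 3; next acc becomes 0; next final value 0; eval_b: acc becomes 180; next (!(!(!((c - -5) != (b * a))))) evaluates to false; next a becomes 3; next acc becomes 0; next final value 0; agreement on 0.
Checked all 150 inputs in the declared domain: the outputs agree on every one.
verdict: equivalent


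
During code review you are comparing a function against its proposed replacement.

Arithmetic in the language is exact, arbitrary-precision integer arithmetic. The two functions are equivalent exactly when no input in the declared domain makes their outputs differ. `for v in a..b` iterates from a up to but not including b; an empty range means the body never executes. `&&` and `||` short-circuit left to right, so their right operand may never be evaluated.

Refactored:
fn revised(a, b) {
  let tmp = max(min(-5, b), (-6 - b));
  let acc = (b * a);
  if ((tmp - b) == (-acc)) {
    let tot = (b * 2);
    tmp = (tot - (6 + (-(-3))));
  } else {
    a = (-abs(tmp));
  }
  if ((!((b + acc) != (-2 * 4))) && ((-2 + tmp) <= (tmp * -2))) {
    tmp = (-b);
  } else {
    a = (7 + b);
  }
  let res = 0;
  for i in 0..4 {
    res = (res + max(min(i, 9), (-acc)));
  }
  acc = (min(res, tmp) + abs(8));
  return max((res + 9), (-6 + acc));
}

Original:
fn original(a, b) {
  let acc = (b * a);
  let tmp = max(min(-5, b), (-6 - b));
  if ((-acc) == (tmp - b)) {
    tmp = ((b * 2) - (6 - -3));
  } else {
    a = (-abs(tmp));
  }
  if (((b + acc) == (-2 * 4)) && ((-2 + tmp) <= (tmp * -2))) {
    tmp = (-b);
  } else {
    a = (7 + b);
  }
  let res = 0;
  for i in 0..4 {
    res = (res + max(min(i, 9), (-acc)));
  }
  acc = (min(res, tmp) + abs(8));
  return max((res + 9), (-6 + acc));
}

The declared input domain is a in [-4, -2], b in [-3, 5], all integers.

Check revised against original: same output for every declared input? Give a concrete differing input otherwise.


Differences: statement counts differ, plus comparison usage differs, plus boolean connective usage differs, plus arithmetic usage differs, plus local variable names differ — yet all 27 inputs agree.
verdict: equivalent


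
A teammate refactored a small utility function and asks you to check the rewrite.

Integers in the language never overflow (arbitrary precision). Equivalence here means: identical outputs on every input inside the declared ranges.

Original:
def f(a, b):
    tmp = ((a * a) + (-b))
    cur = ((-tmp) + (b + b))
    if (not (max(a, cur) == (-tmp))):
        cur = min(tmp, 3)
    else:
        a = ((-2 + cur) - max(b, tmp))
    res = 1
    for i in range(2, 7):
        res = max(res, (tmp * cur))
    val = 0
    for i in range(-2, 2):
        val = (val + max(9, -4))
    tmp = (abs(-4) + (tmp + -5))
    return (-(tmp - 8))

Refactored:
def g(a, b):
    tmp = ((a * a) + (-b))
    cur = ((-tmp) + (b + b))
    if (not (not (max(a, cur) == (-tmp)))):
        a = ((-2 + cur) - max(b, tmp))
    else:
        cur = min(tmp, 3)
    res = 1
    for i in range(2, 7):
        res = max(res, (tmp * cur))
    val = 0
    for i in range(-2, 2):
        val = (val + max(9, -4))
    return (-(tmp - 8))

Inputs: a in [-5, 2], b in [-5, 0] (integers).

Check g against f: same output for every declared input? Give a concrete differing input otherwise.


The rewrite breaks on a=-5, b=-5, where the results are -21 and -22.
f: tmp becomes 30; next cur becomes -40; next (not (max(a, cur) == (-tmp))) evaluates to true; next cur becomes 3; next res becomes 1; next at i=2:; next res becomes 90; next at i=3:; next res becomes 90; next at i=4:; next res becomes 90; next at i=5:; next res becomes 90; next at i=6:; next res becomes 90; next val becomes 0; next at i=-2:; next val becomes 9; next at i=-1:; next val becomes 18; next at i=0:; next val becomes 27; next at i=1:; next val becomes 36; next tmp becomes 29; next final value -21
g: tmp becomes 30; next cur becomes -40; next (not (not (max(a, cur) == (-tmp)))) evaluates to false; next cur becomes 3; next res becomes 1; next at i=2:; next res becomes 90; next at i=3:; next res becomes 90; next at i=4:; next res becomes 90; next at i=5:; next res becomes 90; next at i=6:; next res becomes 90; next val becomes 0; next at i=-2:; next val becomes 9; next at i=-1:; next val becomes 18; next at i=0:; next val becomes 27; next at i=1:; next val becomes 36; next final value -22
verdict: not equivalent; witness: a=-5, b=-5


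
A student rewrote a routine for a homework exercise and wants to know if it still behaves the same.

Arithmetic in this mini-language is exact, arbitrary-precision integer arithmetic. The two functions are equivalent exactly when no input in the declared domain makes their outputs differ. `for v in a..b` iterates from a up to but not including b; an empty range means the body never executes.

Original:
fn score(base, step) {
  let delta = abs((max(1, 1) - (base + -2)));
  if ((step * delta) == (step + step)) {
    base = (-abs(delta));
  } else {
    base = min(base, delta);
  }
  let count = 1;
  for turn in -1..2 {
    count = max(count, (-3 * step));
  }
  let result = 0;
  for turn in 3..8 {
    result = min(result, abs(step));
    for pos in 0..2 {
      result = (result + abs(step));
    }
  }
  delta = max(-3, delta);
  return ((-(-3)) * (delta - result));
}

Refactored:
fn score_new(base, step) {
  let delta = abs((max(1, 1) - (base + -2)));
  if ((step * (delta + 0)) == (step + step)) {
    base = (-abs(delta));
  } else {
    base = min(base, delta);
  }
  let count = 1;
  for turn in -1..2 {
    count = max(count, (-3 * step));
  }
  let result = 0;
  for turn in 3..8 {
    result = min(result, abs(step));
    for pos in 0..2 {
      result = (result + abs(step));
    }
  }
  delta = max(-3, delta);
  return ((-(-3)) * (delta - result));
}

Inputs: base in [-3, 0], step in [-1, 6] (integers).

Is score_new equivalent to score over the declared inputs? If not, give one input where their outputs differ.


Although arithmetic usage differs, and constant usage differs, 32/32 inputs agree.
verdict: equivalent


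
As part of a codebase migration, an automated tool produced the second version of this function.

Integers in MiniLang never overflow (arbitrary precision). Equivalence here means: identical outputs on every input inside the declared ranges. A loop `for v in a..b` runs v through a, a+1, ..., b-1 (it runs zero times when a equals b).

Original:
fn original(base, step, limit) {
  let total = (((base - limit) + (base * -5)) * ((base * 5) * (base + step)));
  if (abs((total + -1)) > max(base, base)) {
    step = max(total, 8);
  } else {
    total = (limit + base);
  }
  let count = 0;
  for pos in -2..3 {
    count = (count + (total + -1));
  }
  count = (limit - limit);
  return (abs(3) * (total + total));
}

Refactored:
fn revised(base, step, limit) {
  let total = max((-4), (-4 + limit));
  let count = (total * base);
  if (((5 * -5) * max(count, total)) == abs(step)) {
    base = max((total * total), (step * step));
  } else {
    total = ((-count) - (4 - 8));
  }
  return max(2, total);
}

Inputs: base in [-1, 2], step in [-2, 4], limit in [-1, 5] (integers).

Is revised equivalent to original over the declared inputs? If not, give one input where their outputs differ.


These are not equivalent — on base=-1, step=-2, limit=-1 the outputs split (450 vs 2).
original: total := 75 | (abs((total + -1)) > max(base, base)): true | step := 75 | count := 0 | iter pos=-2: | count := 74 | iter pos=-1: | count := 148 | iter pos=0: | count := 222 | iter pos=1: | count := 296 | iter pos=2: | count := 370 | count := 0 | result 450
revised: total := -4 | count := 4 | (((5 * -5) * max(count, total)) == abs(step)): false | total := 0 | result 2
verdict: not equivalent; witness: base=-1, step=-2, limit=-1


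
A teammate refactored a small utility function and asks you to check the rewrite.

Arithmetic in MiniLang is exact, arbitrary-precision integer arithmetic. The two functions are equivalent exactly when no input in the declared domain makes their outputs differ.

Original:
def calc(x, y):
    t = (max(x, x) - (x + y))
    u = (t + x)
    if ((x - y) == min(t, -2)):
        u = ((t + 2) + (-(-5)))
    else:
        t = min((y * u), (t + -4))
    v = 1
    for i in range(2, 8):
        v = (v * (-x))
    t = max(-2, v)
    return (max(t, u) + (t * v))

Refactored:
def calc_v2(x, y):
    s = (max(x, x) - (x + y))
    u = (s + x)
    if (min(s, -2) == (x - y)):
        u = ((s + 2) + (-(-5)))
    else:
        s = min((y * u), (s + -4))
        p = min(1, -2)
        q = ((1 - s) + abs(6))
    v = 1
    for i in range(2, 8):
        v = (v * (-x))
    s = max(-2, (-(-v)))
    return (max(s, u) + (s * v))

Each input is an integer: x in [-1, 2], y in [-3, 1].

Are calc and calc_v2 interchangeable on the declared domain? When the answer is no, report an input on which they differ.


Reading the diff, among the changes: local variable names differ; and arithmetic usage differs; and constant usage differs; and statement counts differ; and min/max/abs usage differs.
As a probe, take x=1, y=0: calc runs t becomes 0; next u becomes 1; next ((x - y) == min(t, -2)) evaluates to false; next t becomes -4; next v becomes 1; next at i=2:; next v becomes -1; next at i=3:; next v becomes 1; next at i=4:; next v becomes -1; next at i=5:; next v becomes 1; next at i=6:; next v becomes -1; next at i=7:; next v becomes 1; next t becomes 1; next final value 2; calc_v2 runs s becomes 0; next u becomes 1; next (min(s, -2) == (x - y)) evaluates to false; next s becomes -4; next p becomes -2; next q becomes 11; next v becomes 1; next at i=2:; next v becomes -1; next at i=3:; next v becomes 1; next at i=4:; next v becomes -1; next at i=5:; next v becomes 1; next at i=6:; next v becomes -1; next at i=7:; next v becomes 1; next s becomes 1; next final value 2; both end at 2.
Across all 20 domain points the two functions coincide.
verdict: equivalent


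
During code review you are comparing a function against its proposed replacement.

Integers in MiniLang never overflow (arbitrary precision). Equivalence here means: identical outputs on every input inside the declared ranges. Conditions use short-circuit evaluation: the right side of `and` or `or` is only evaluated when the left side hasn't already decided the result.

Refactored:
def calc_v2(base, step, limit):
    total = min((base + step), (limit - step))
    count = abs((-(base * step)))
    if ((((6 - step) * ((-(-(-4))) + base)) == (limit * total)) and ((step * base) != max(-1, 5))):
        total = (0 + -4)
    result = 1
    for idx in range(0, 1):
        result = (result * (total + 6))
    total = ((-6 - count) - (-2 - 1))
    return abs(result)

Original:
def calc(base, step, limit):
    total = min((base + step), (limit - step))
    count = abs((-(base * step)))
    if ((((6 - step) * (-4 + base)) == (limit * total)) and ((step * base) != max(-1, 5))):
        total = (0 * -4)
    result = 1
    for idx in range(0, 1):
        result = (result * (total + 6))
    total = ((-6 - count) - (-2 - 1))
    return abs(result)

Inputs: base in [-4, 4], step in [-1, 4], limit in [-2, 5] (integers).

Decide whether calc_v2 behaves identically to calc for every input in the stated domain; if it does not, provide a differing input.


Not equivalent: base=2, step=4, limit=2 separates them (6 vs 2).
calc: total becomes -2; next count becomes 8; next ((((6 - step) * (-4 + base)) == (limit * total)) and ((step * base) != max(-1, 5))) evaluates to true; next total becomes 0; next result becomes 1; next at idx=0:; next result becomes 6; next total becomes -11; next final value 6
calc_v2: total becomes -2; next count becomes 8; next ((((6 - step) * ((-(-(-4))) + base)) == (limit * total)) and ((step * base) != max(-1, 5))) evaluates to true; next total becomes -4; next result becomes 1; next at idx=0:; next result becomes 2; next total becomes -11; next final value 2
verdict: not equivalent; witness: base=2, step=4, limit=2


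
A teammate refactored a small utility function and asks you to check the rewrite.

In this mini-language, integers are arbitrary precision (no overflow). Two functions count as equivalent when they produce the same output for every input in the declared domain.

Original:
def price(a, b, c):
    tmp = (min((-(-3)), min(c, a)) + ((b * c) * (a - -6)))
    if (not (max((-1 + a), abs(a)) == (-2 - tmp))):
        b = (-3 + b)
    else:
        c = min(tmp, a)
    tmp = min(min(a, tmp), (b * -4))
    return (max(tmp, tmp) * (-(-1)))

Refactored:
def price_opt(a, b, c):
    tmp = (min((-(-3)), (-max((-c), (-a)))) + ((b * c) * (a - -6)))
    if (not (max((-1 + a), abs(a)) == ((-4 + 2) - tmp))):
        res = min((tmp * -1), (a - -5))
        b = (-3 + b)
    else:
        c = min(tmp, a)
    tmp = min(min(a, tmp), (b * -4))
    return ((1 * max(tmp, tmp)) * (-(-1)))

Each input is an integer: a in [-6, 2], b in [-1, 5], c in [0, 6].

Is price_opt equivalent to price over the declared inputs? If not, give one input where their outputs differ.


Differences: arithmetic usage differs, and statement counts differ, and constant usage differs, and local variable names differ, and min/max/abs usage differs — yet all 441 inputs agree.
verdict: equivalent


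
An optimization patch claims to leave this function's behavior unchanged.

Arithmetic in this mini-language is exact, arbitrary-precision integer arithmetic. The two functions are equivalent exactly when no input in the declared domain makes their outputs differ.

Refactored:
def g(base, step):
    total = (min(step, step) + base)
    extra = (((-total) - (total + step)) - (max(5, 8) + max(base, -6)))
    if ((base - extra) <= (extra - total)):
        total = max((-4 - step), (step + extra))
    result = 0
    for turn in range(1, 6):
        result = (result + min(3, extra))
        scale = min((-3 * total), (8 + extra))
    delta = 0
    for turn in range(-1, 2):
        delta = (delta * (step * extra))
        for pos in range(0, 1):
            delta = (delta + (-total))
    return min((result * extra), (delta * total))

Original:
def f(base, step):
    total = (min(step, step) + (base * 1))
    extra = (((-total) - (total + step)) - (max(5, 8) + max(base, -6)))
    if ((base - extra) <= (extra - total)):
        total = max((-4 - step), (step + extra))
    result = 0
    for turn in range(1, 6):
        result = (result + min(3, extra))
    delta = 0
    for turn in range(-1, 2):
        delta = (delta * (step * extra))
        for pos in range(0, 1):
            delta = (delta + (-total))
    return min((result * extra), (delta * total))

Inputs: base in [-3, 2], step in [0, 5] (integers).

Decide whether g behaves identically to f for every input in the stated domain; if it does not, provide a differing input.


Changes here: local variable names differ, and statement counts differ, and constant usage differs, and min/max/abs usage differs, and arithmetic usage differs; the full 36-point sweep finds no disagreement.
verdict: equivalent


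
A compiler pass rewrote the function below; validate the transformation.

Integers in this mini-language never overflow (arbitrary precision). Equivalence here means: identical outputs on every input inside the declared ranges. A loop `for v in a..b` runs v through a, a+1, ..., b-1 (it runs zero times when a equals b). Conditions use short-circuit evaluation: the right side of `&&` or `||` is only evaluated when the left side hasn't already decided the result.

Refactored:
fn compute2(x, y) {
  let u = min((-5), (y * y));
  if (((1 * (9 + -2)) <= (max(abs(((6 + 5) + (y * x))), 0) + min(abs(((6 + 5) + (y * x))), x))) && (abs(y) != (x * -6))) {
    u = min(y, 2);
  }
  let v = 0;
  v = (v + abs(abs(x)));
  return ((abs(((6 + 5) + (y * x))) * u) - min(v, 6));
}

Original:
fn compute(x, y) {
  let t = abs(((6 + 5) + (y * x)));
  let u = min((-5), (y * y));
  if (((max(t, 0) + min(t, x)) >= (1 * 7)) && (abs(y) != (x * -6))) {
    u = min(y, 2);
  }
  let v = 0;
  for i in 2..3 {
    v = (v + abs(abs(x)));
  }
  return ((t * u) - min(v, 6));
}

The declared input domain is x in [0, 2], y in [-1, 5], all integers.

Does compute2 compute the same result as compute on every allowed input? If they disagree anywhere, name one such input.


Behavior is preserved: although statement counts differ, local variable names differ, loop structure differs, constant usage differs, arithmetic usage differs, comparison usage differs, min/max/abs usage differs, the outputs never diverge.
Spot check at x=2, y=3 — compute: t := 17 | u := -5 | (((max(t, 0) + min(t, x)) >= (1 * 7)) && (abs(y) != (x * -6))): true | u := 2 | v := 0 | iter i=2: | v := 2 | result 32. compute2: u := -5 | (((1 * (9 + -2)) <= (max(abs(((6 + 5) + (y * x))), 0) + min(abs(((6 + 5) + (y * x))), x))) && (abs(y) != (x * -6))): true | u := 2 | v := 0 | v := 2 | result 32. Both give 32.
Checked all 21 inputs in the declared domain: the outputs agree on every one.
verdict: equivalent


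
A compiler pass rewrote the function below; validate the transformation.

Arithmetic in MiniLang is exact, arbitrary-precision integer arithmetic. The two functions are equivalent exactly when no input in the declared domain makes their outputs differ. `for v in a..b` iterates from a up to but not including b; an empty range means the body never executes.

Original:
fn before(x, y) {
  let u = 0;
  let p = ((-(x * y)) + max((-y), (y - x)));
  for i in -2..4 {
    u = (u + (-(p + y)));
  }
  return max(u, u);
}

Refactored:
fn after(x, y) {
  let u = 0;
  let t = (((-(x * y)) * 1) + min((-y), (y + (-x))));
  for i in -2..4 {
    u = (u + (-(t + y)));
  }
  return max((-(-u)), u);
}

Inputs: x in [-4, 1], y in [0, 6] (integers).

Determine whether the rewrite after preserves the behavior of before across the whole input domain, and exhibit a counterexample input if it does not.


Not equivalent: x=-4, y=0 separates them (-24 vs 0).
before: u becomes 0; next p becomes 4; next at i=-2:; next u becomes -4; next at i=-1:; next u becomes -8; next at i=0:; next u becomes -12; next at i=1:; next u becomes -16; next at i=2:; next u becomes -20; next at i=3:; next u becomes -24; next final value -24
after: u becomes 0; next t becomes 0; next at i=-2:; next u becomes 0; next at i=-1:; next u becomes 0; next at i=0:; next u becomes 0; next at i=1:; next u becomes 0; next at i=2:; next u becomes 0; next at i=3:; next u becomes 0; next final value 0
verdict: not equivalent; witness: x=-4, y=0


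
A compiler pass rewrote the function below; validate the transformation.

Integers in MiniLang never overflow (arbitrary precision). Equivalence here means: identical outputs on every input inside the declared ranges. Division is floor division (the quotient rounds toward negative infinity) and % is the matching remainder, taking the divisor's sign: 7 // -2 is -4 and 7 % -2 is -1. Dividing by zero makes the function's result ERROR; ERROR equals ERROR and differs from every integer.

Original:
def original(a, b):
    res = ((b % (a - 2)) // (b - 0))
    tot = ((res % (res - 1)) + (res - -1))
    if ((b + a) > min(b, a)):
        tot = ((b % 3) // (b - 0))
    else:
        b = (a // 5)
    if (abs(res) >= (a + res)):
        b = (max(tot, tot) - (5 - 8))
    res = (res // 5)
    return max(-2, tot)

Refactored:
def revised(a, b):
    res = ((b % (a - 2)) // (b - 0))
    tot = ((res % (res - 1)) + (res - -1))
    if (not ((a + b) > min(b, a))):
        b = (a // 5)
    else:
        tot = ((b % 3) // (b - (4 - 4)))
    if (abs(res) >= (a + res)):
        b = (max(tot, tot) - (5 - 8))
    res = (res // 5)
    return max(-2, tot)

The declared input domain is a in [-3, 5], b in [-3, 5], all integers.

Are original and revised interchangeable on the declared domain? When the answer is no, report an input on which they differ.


Comparing the listings, the differences include: arithmetic usage differs, plus constant usage differs, plus boolean connective usage differs.
Spot check at a=-1, b=3 — original: res becomes 0; next tot becomes 1; next ((b + a) > min(b, a)) evaluates to true; next tot becomes 0; next (abs(res) >= (a + res)) evaluates to true; next b becomes 3; next res becomes 0; next final value 0. revised: res becomes 0; next tot becomes 1; next (not ((a + b) > min(b, a))) evaluates to false; next tot becomes 0; next (abs(res) >= (a + res)) evaluates to true; next b becomes 3; next res becomes 0; next final value 0. Both give 0.
Across all 81 domain points the two functions coincide.
verdict: equivalent


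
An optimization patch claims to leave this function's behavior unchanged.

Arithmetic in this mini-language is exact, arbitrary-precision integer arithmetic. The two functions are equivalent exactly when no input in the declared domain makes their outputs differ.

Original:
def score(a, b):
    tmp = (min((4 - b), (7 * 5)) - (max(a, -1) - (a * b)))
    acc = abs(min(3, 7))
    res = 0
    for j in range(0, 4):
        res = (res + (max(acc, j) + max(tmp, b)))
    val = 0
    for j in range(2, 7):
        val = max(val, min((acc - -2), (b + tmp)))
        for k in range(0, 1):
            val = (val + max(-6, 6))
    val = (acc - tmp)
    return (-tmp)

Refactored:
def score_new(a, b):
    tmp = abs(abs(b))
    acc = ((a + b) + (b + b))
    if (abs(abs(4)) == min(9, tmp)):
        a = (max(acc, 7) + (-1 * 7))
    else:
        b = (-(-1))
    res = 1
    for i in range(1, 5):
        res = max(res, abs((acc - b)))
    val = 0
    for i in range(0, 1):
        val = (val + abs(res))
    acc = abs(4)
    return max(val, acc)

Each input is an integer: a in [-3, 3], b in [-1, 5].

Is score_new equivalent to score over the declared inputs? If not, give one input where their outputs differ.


Input a=-3, b=-1: -9 from score versus 7 from score_new.
verdict: not equivalent; witness: a=-3, b=-1


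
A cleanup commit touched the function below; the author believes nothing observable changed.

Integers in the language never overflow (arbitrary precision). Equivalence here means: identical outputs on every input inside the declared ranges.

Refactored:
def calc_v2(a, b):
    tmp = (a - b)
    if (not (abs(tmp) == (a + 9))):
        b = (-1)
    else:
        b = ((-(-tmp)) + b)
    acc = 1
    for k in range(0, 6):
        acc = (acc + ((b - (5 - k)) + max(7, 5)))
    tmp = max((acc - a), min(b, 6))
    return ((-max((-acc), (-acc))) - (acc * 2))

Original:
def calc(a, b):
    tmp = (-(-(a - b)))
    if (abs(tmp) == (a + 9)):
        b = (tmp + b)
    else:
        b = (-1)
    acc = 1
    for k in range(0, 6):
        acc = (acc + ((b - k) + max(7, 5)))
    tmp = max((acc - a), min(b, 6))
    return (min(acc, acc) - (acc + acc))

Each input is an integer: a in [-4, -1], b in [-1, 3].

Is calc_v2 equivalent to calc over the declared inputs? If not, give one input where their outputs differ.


Equivalent — the differences include boolean connective usage differs, plus arithmetic usage differs, plus constant usage differs, plus min/max/abs usage differs, yet no declared input distinguishes the two.
Spot check at a=-2, b=3 — calc: tmp=-5, then (abs(tmp) == (a + 9)) is false, then b=-1, then acc=1, then (k=0), then acc=7, then (k=1), then acc=12, then (k=2), then acc=16, then (k=3), then acc=19, then (k=4), then acc=21, then (k=5), then acc=22, then tmp=24, then returns -22. calc_v2: tmp=-5, then (not (abs(tmp) == (a + 9))) is true, then b=-1, then acc=1, then (k=0), then acc=2, then (k=1), then acc=4, then (k=2), then acc=7, then (k=3), then acc=11, then (k=4), then acc=16, then (k=5), then acc=22, then tmp=24, then returns -22. Both give -22.
Sweeping the whole domain (20 inputs) finds no disagreement.
verdict: equivalent


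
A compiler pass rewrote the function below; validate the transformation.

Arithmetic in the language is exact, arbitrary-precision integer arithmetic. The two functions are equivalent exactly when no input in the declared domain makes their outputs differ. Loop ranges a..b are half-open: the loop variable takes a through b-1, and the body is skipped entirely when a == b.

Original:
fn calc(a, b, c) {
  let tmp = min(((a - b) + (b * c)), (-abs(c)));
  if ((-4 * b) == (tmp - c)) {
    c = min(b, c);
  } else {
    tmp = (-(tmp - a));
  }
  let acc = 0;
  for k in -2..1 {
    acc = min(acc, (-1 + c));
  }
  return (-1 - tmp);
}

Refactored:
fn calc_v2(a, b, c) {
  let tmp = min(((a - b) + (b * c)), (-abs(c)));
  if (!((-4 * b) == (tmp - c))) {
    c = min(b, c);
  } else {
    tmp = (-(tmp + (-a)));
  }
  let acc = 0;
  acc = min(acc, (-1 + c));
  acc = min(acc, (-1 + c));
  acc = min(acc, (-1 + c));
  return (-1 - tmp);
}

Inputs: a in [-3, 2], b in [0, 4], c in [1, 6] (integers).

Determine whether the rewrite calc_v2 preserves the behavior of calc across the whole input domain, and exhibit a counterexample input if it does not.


There is a counterexample at a=-3, b=0, c=1: -1 on one side, 2 on the other.
calc: tmp = -3; ((-4 * b) == (tmp - c)) -> false; tmp = 0; acc = 0; [k=-2]; acc = 0; [k=-1]; acc = 0; [k=0]; acc = 0; return -1
calc_v2: tmp = -3; (!((-4 * b) == (tmp - c))) -> true; c = 0; acc = 0; acc = -1; acc = -1; acc = -1; return 2
verdict: not equivalent; witness: a=-3, b=0, c=1


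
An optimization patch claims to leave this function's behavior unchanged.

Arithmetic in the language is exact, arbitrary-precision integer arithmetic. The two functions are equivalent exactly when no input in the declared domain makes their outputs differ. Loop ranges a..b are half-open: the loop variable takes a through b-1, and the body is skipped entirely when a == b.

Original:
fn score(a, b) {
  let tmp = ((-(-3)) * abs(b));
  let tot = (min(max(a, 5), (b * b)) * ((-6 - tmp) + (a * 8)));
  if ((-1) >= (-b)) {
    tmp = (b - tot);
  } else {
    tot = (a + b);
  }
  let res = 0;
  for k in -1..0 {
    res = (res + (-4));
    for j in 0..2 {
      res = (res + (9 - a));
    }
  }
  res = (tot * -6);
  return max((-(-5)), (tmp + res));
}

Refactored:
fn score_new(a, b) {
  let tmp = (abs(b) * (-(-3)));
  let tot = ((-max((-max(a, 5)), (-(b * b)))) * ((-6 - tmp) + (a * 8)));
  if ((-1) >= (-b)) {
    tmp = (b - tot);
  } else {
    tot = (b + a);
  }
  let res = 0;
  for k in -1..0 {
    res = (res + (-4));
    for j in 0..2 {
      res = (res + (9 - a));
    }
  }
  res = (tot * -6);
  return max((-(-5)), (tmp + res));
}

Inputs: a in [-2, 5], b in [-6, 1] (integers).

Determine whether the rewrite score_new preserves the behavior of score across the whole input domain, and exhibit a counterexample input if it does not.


Comparing the listings, the differences include: min/max/abs usage differs.
One worked example (a=0, b=-4) — score: tmp becomes 12; next tot becomes -90; next ((-1) >= (-b)) evaluates to false; next tot becomes -4; next res becomes 0; next at k=-1:; next res becomes -4; next at j=0:; next res becomes 5; next at j=1:; next res becomes 14; next res becomes 24; next final value 36; score_new: tmp becomes 12; next tot becomes -90; next ((-1) >= (-b)) evaluates to false; next tot becomes -4; next res becomes 0; next at k=-1:; next res becomes -4; next at j=0:; next res becomes 5; next at j=1:; next res becomes 14; next res becomes 24; next final value 36; agreement on 36.
Across all 64 domain points the two functions coincide.
verdict: equivalent


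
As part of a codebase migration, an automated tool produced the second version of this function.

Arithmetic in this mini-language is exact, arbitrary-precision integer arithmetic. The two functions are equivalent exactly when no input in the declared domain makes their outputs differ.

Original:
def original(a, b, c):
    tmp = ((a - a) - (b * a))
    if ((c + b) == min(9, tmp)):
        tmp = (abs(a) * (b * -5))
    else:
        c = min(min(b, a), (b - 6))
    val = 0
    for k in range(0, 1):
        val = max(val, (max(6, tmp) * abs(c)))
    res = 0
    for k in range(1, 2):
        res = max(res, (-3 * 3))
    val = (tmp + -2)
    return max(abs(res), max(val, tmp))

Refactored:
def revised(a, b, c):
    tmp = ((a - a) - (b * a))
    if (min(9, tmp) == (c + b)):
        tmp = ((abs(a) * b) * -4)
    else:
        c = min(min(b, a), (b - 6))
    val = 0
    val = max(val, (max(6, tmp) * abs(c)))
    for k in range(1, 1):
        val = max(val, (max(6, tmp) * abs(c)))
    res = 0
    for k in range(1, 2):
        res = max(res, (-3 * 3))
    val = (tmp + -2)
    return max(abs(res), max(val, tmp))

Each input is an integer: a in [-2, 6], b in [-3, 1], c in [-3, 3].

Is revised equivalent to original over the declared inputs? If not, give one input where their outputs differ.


a=-2, b=-3, c=-3 yields 30 from original but 24 from revised.
verdict: not equivalent; witness: a=-2, b=-3, c=-3


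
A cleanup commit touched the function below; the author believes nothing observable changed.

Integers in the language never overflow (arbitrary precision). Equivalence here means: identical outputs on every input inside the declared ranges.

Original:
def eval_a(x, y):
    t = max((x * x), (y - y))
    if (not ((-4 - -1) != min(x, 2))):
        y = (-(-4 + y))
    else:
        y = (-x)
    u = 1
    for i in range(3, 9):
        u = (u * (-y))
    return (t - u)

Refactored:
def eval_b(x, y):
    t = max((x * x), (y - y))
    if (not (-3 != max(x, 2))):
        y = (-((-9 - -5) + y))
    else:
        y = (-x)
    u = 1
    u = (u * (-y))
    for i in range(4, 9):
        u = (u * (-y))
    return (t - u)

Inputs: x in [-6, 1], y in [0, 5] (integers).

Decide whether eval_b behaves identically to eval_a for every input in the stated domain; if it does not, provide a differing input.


Consider the input x=-3, y=0.
eval_a: t = 9; (not ((-4 - -1) != min(x, 2))) -> true; y = 4; u = 1; [i=3]; u = -4; [i=4]; u = 16; [i=5]; u = -64; [i=6]; u = 256; [i=7]; u = -1024; [i=8]; u = 4096; return -4087
eval_b: t = 9; (not (-3 != max(x, 2))) -> false; y = 3; u = 1; u = -3; [i=4]; u = 9; [i=5]; u = -27; [i=6]; u = 81; [i=7]; u = -243; [i=8]; u = 729; return -720
-4087 != -720, so the rewrite changes behavior.
verdict: not equivalent; witness: x=-3, y=0


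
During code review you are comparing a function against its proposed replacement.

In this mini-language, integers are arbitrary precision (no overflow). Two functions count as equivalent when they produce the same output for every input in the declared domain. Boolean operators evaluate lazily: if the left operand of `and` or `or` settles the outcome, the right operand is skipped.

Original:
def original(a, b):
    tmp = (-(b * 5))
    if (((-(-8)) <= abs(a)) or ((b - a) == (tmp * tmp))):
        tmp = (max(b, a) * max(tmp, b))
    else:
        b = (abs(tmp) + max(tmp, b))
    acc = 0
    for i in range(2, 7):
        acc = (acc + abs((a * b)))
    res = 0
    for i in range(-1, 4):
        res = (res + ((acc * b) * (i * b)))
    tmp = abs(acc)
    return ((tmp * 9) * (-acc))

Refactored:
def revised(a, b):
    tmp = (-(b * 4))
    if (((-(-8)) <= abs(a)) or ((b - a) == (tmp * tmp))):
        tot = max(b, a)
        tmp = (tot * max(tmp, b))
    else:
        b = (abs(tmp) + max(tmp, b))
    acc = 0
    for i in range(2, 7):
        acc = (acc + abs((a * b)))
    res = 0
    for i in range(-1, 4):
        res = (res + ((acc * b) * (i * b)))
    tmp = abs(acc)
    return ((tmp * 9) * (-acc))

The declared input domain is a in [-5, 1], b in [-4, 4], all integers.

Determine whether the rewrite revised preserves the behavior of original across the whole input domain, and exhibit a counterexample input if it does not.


Not equivalent: a=-5, b=-4 separates them (-9000000 vs -5760000).
original: tmp := 20 | (((-(-8)) <= abs(a)) or ((b - a) == (tmp * tmp))): false | b := 40 | acc := 0 | iter i=2: | acc := 200 | iter i=3: | acc := 400 | iter i=4: | acc := 600 | iter i=5: | acc := 800 | iter i=6: | acc := 1000 | res := 0 | iter i=-1: | res := -1600000 | iter i=0: | res := -1600000 | iter i=1: | res := 0 | iter i=2: | res := 3200000 | iter i=3: | res := 8000000 | tmp := 1000 | result -9000000
revised: tmp := 16 | (((-(-8)) <= abs(a)) or ((b - a) == (tmp * tmp))): false | b := 32 | acc := 0 | iter i=2: | acc := 160 | iter i=3: | acc := 320 | iter i=4: | acc := 480 | iter i=5: | acc := 640 | iter i=6: | acc := 800 | res := 0 | iter i=-1: | res := -819200 | iter i=0: | res := -819200 | iter i=1: | res := 0 | iter i=2: | res := 1638400 | iter i=3: | res := 4096000 | tmp := 800 | result -5760000
verdict: not equivalent; witness: a=-5, b=-4


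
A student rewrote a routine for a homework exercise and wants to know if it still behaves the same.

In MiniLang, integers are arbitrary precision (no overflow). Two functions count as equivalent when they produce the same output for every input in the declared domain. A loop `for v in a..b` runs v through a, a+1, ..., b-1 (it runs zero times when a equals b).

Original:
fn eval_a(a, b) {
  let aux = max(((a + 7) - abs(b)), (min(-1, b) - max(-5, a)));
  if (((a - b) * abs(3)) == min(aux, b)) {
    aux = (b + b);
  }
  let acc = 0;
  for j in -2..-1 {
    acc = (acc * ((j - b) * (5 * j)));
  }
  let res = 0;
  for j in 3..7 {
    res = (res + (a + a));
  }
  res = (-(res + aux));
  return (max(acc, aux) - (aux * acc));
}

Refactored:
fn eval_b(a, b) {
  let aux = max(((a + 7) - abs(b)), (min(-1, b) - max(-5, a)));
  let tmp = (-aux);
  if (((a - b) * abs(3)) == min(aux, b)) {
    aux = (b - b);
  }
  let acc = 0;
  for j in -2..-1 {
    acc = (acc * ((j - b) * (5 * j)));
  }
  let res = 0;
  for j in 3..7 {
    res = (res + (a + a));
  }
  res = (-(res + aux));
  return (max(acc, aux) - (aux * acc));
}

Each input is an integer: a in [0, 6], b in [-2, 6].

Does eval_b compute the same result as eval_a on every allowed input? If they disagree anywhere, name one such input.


There is a counterexample at a=4, b=3: 6 on one side, 0 on the other.
eval_a: aux becomes 8; next (((a - b) * abs(3)) == min(aux, b)) evaluates to true; next aux becomes 6; next acc becomes 0; next at j=-2:; next acc becomes 0; next res becomes 0; next at j=3:; next res becomes 8; next at j=4:; next res becomes 16; next at j=5:; next res becomes 24; next at j=6:; next res becomes 32; next res becomes -38; next final value 6
eval_b: aux becomes 8; next tmp becomes -8; next (((a - b) * abs(3)) == min(aux, b)) evaluates to true; next aux becomes 0; next acc becomes 0; next at j=-2:; next acc becomes 0; next res becomes 0; next at j=3:; next res becomes 8; next at j=4:; next res becomes 16; next at j=5:; next res becomes 24; next at j=6:; next res becomes 32; next res becomes -32; next final value 0
verdict: not equivalent; witness: a=4, b=3


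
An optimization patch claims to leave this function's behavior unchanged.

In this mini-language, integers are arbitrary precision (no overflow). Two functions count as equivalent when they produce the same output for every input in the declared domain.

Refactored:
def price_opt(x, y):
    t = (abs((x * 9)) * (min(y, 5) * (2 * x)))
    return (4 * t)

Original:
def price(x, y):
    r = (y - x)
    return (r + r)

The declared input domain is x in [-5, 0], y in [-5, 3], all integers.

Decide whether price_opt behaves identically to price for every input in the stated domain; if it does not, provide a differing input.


Run the pair on x=-5, y=-5.
price: r becomes 0; next final value 0
price_opt: t becomes 2250; next final value 9000
0 against 9000: the behavior changed.
verdict: not equivalent; witness: x=-5, y=-5


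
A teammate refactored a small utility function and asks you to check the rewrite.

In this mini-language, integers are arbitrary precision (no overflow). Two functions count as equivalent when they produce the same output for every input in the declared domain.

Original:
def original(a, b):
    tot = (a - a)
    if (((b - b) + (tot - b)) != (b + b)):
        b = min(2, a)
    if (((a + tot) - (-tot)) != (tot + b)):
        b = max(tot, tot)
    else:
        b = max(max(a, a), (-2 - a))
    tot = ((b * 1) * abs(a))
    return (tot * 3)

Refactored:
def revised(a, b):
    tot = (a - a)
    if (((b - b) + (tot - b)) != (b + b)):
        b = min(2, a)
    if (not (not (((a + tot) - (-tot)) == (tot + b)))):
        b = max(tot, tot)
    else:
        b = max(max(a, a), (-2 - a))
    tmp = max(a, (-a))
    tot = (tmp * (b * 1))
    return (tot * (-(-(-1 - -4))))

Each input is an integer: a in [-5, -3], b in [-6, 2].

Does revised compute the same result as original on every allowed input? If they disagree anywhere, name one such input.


Try a=-5, b=-6.
original: tot = 0; (((b - b) + (tot - b)) != (b + b)) -> true; b = -5; (((a + tot) - (-tot)) != (tot + b)) -> false; b = 3; tot = 15; return 45
revised: tot = 0; (((b - b) + (tot - b)) != (b + b)) -> true; b = -5; (not (not (((a + tot) - (-tot)) == (tot + b)))) -> true; b = 0; tmp = 5; tot = 0; return 0
45 != 0, so the rewrite changes behavior.
verdict: not equivalent; witness: a=-5, b=-6


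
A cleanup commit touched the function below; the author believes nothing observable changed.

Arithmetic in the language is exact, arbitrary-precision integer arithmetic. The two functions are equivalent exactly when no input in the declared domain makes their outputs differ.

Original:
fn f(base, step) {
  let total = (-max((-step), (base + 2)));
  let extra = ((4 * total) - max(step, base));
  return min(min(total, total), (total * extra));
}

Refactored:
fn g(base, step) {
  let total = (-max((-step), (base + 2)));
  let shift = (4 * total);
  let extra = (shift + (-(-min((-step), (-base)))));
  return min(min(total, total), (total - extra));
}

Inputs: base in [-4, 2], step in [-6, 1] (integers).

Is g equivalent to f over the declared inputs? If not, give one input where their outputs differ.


Run the pair on base=-4, step=1.
f: total = 1; extra = 3; return 1
g: total = 1; shift = 4; extra = 3; return -2
1 vs -2 — the two versions disagree here.
verdict: not equivalent; witness: base=-4, step=1


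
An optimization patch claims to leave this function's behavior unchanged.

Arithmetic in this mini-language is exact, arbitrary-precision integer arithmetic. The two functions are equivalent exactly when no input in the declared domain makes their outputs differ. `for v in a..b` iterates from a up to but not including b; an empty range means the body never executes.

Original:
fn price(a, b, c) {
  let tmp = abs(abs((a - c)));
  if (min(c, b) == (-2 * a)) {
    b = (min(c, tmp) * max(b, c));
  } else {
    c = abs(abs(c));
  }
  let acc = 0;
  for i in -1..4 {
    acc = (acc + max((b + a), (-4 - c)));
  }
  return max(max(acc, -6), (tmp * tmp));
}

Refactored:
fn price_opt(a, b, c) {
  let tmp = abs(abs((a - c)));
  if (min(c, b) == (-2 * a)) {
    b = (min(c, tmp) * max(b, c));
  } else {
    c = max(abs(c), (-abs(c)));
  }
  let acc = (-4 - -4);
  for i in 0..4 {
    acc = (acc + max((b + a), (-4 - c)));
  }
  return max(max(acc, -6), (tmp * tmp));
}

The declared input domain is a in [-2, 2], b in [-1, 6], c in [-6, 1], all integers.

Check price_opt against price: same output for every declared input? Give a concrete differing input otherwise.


Consider the input a=-2, b=3, c=-4.
price: tmp := 2 | (min(c, b) == (-2 * a)): false | c := 4 | acc := 0 | iter i=-1: | acc := 1 | iter i=0: | acc := 2 | iter i=1: | acc := 3 | iter i=2: | acc := 4 | iter i=3: | acc := 5 | result 5
price_opt: tmp := 2 | (min(c, b) == (-2 * a)): false | c := 4 | acc := 0 | iter i=0: | acc := 1 | iter i=1: | acc := 2 | iter i=2: | acc := 3 | iter i=3: | acc := 4 | result 4
5 and 4 differ, so these are not the same function on this domain.
verdict: not equivalent; witness: a=-2, b=3, c=-4
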